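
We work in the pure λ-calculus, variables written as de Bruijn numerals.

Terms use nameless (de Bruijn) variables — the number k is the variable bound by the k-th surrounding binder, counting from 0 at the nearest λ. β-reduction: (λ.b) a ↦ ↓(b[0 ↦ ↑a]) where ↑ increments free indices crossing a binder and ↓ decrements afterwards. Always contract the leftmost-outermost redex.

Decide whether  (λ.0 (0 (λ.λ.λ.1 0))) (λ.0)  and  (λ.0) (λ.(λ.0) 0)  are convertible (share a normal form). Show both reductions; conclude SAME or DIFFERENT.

Term A:
  start: (λ.0 (0 (λ.λ.λ.1 0))) (λ.0)
  [1] (λ.0) ((λ.0) (λ.λ.λ.1 0))
  [2] (λ.0) (λ.λ.λ.1 0)
  [3] λ.λ.λ.1 0

Term B:
  start: (λ.0) (λ.(λ.0) 0)
  [1] λ.(λ.0) 0
  [2] λ.0

Answer: DIFFERENT — A ⇓ λ.λ.λ.1 0, B ⇓ λ.0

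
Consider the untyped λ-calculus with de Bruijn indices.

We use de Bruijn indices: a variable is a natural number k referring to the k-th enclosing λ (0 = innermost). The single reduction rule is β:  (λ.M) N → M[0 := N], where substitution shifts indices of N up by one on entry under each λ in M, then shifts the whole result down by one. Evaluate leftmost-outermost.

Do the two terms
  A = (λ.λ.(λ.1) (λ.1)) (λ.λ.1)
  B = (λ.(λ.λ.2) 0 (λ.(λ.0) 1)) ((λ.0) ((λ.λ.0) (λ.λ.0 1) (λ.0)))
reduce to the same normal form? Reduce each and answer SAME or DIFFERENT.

Answer: SAME — A ⇓ λ.0, B ⇓ λ.0

Derivation:
Term A:
  start: (λ.λ.(λ.1) (λ.1)) (λ.λ.1)
  [1] λ.(λ.1) (λ.1)
  [2] λ.0

Term B:
  start: (λ.(λ.λ.2) 0 (λ.(λ.0) 1)) ((λ.0) ((λ.λ.0) (λ.λ.0 1) (λ.0)))
  [1] (λ.λ.(λ.0) ((λ.λ.0) (λ.λ.0 1) (λ.0))) ((λ.0) ((λ.λ.0) (λ.λ.0 1) (λ.0))) (λ.(λ.0) ((λ.0) ((λ.λ.0) (λ.λ.0 1) (λ.0))))
  [2] (λ.(λ.0) ((λ.λ.0) (λ.λ.0 1) (λ.0))) (λ.(λ.0) ((λ.0) ((λ.λ.0) (λ.λ.0 1) (λ.0))))
  [3] (λ.0) ((λ.λ.0) (λ.λ.0 1) (λ.0))
  [4] (λ.λ.0) (λ.λ.0 1) (λ.0)
  [5] (λ.0) (λ.0)
  [6] λ.0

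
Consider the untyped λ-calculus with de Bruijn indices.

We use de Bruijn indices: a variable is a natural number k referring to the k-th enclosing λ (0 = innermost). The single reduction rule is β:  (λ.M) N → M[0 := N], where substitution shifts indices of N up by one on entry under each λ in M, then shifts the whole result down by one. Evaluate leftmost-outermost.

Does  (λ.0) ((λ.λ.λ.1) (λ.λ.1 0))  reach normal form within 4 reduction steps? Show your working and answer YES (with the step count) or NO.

Answer: YES — reaches normal form λ.λ.1 in 2 ≤ 4 steps

Reduction:
  start: (λ.0) ((λ.λ.λ.1) (λ.λ.1 0))
  step 1: (λ.λ.λ.1) (λ.λ.1 0)
  step 2: λ.λ.1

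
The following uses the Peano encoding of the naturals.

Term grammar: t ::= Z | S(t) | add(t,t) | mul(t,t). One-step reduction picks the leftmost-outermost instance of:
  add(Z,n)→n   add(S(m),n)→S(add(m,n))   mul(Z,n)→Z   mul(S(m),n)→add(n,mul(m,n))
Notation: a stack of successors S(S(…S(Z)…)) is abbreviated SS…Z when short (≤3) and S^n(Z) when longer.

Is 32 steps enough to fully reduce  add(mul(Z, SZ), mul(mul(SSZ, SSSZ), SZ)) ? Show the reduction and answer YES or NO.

Answer: YES — reaches normal form S^6(Z) in 32 ≤ 32 steps

Reduction:
  start: add(mul(Z, SZ), mul(mul(SSZ, SSSZ), SZ))
  →1  add(Z, mul(mul(SSZ, SSSZ), SZ))
  →2  mul(mul(SSZ, SSSZ), SZ)
  →3  mul(add(SSSZ, mul(SZ, SSSZ)), SZ)
  →4  mul(S(add(SSZ, mul(SZ, SSSZ))), SZ)
  →5  add(SZ, mul(add(SSZ, mul(SZ, SSSZ)), SZ))
  →6  S(add(Z, mul(add(SSZ, mul(SZ, SSSZ)), SZ)))
  →7  S(mul(add(SSZ, mul(SZ, SSSZ)), SZ))
  →8  S(mul(S(add(SZ, mul(SZ, SSSZ))), SZ))
  →9  S(add(SZ, mul(add(SZ, mul(SZ, SSSZ)), SZ)))
  →10  S(S(add(Z, mul(add(SZ, mul(SZ, SSSZ)), SZ))))
  →11  S(S(mul(add(SZ, mul(SZ, SSSZ)), SZ)))
  →12  S(S(mul(S(add(Z, mul(SZ, SSSZ))), SZ)))
  →13  S(S(add(SZ, mul(add(Z, mul(SZ, SSSZ)), SZ))))
  →14  S(S(S(add(Z, mul(add(Z, mul(SZ, SSSZ)), SZ)))))
  →15  S(S(S(mul(add(Z, mul(SZ, SSSZ)), SZ))))
  →16  S(S(S(mul(mul(SZ, SSSZ), SZ))))
  →17  S(S(S(mul(add(SSSZ, mul(Z, SSSZ)), SZ))))
  →18  S(S(S(mul(S(add(SSZ, mul(Z, SSSZ))), SZ))))
  →19  S(S(S(add(SZ, mul(add(SSZ, mul(Z, SSSZ)), SZ)))))
  →20  S(S(S(S(add(Z, mul(add(SSZ, mul(Z, SSSZ)), SZ))))))
  →21  S(S(S(S(mul(add(SSZ, mul(Z, SSSZ)), SZ)))))
  →22  S(S(S(S(mul(S(add(SZ, mul(Z, SSSZ))), SZ)))))
  →23  S(S(S(S(add(SZ, mul(add(SZ, mul(Z, SSSZ)), SZ))))))
  →24  S(S(S(S(S(add(Z, mul(add(SZ, mul(Z, SSSZ)), SZ)))))))
  →25  S(S(S(S(S(mul(add(SZ, mul(Z, SSSZ)), SZ))))))
  →26  S(S(S(S(S(mul(S(add(Z, mul(Z, SSSZ))), SZ))))))
  →27  S(S(S(S(S(add(SZ, mul(add(Z, mul(Z, SSSZ)), SZ)))))))
  →28  S(S(S(S(S(S(add(Z, mul(add(Z, mul(Z, SSSZ)), SZ))))))))
  →29  S(S(S(S(S(S(mul(add(Z, mul(Z, SSSZ)), SZ)))))))
  →30  S(S(S(S(S(S(mul(mul(Z, SSSZ), SZ)))))))
  →31  S(S(S(S(S(S(mul(Z, SZ)))))))
  →32  S^6(Z)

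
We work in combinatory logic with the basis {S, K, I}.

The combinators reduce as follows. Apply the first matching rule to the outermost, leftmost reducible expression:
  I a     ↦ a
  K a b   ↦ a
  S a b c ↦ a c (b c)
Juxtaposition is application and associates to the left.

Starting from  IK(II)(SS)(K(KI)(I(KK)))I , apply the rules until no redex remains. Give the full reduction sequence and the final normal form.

  start: IK(II)(SS)(K(KI)(I(KK)))I
  [1] K(II)(SS)(K(KI)(I(KK)))I
  [2] II(K(KI)(I(KK)))I
  [3] I(K(KI)(I(KK)))I
  [4] K(KI)(I(KK))I
  [5] KII
  [6] I

Answer: normal form = I  (in 6 steps)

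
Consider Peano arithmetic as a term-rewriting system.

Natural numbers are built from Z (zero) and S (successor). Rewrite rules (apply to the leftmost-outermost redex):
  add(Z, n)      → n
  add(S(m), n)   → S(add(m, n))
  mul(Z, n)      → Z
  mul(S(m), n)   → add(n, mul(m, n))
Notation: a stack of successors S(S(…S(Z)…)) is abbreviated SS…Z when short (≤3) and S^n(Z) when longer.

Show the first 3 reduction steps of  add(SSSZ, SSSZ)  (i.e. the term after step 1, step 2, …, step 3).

Answer: after 3 steps: S(S(S(add(Z, SSSZ))))

Reduction:
  start: add(SSSZ, SSSZ)
  step 1: S(add(SSZ, SSSZ))
  step 2: S(S(add(SZ, SSSZ)))
  step 3: S(S(S(add(Z, SSSZ))))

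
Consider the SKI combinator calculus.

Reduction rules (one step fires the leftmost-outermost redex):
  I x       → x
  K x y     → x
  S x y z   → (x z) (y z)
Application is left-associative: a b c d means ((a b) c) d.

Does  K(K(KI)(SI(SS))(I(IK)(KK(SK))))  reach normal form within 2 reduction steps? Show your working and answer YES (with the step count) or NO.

  start: K(K(KI)(SI(SS))(I(IK)(KK(SK))))
  →1  K(KI(I(IK)(KK(SK))))
  →2  KI

Answer: YES — reaches normal form KI in 2 ≤ 2 steps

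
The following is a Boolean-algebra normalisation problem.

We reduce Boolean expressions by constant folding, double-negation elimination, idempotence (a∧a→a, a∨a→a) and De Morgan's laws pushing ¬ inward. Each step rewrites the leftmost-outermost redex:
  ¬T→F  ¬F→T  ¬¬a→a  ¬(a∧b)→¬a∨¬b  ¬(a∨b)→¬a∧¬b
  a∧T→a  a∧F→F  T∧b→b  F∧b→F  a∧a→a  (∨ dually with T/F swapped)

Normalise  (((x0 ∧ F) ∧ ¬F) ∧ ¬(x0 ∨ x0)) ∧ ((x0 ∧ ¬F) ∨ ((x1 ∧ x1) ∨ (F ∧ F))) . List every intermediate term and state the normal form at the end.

Answer: normal form = F  (in 4 steps)

Reduction:
  start: (((x0 ∧ F) ∧ ¬F) ∧ ¬(x0 ∨ x0)) ∧ ((x0 ∧ ¬F) ∨ ((x1 ∧ x1) ∨ (F ∧ F)))
  [1] ((F ∧ ¬F) ∧ ¬(x0 ∨ x0)) ∧ ((x0 ∧ ¬F) ∨ ((x1 ∧ x1) ∨ (F ∧ F)))
  [2] (F ∧ ¬(x0 ∨ x0)) ∧ ((x0 ∧ ¬F) ∨ ((x1 ∧ x1) ∨ (F ∧ F)))
  [3] F ∧ ((x0 ∧ ¬F) ∨ ((x1 ∧ x1) ∨ (F ∧ F)))
  [4] F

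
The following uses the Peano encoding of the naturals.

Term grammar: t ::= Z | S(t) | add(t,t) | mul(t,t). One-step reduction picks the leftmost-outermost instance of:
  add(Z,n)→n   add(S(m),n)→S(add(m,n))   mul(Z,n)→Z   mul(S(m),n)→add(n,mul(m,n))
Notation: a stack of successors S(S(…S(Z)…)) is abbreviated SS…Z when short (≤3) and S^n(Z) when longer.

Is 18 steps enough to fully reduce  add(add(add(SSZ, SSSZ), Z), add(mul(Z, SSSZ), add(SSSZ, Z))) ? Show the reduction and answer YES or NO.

Answer: NO — after 18 steps the term is S(S(S(S(S(S(add(SSZ, Z))))))), not yet normal

Working:
  start: add(add(add(SSZ, SSSZ), Z), add(mul(Z, SSSZ), add(SSSZ, Z)))
  →1  add(add(S(add(SZ, SSSZ)), Z), add(mul(Z, SSSZ), add(SSSZ, Z)))
  →2  add(S(add(add(SZ, SSSZ), Z)), add(mul(Z, SSSZ), add(SSSZ, Z)))
  →3  S(add(add(add(SZ, SSSZ), Z), add(mul(Z, SSSZ), add(SSSZ, Z))))
  →4  S(add(add(S(add(Z, SSSZ)), Z), add(mul(Z, SSSZ), add(SSSZ, Z))))
  →5  S(add(S(add(add(Z, SSSZ), Z)), add(mul(Z, SSSZ), add(SSSZ, Z))))
  →6  S(S(add(add(add(Z, SSSZ), Z), add(mul(Z, SSSZ), add(SSSZ, Z)))))
  →7  S(S(add(add(SSSZ, Z), add(mul(Z, SSSZ), add(SSSZ, Z)))))
  →8  S(S(add(S(add(SSZ, Z)), add(mul(Z, SSSZ), add(SSSZ, Z)))))
  →9  S(S(S(add(add(SSZ, Z), add(mul(Z, SSSZ), add(SSSZ, Z))))))
  →10  S(S(S(add(S(add(SZ, Z)), add(mul(Z, SSSZ), add(SSSZ, Z))))))
  →11  S(S(S(S(add(add(SZ, Z), add(mul(Z, SSSZ), add(SSSZ, Z)))))))
  →12  S(S(S(S(add(S(add(Z, Z)), add(mul(Z, SSSZ), add(SSSZ, Z)))))))
  →13  S(S(S(S(S(add(add(Z, Z), add(mul(Z, SSSZ), add(SSSZ, Z))))))))
  →14  S(S(S(S(S(add(Z, add(mul(Z, SSSZ), add(SSSZ, Z))))))))
  →15  S(S(S(S(S(add(mul(Z, SSSZ), add(SSSZ, Z)))))))
  →16  S(S(S(S(S(add(Z, add(SSSZ, Z)))))))
  →17  S(S(S(S(S(add(SSSZ, Z))))))
  →18  S(S(S(S(S(S(add(SSZ, Z)))))))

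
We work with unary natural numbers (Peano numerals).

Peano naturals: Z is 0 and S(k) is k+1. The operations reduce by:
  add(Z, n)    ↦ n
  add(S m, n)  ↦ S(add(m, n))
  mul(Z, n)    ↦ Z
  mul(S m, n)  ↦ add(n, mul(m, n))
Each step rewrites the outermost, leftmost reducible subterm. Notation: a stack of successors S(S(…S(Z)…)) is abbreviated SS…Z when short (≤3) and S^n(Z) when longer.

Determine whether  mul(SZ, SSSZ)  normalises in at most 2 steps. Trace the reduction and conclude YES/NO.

  start: mul(SZ, SSSZ)
  →1  add(SSSZ, mul(Z, SSSZ))
  →2  S(add(SSZ, mul(Z, SSSZ)))

Answer: NO — after 2 steps the term is S(add(SSZ, mul(Z, SSSZ))), not yet normal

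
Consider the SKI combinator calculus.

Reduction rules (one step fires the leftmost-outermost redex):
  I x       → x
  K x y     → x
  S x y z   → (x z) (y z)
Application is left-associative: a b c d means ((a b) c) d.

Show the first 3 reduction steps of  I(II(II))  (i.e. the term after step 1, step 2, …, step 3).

Answer: after 3 steps: II

Derivation:
  start: I(II(II))
  step 1: II(II)
  step 2: I(II)
  step 3: II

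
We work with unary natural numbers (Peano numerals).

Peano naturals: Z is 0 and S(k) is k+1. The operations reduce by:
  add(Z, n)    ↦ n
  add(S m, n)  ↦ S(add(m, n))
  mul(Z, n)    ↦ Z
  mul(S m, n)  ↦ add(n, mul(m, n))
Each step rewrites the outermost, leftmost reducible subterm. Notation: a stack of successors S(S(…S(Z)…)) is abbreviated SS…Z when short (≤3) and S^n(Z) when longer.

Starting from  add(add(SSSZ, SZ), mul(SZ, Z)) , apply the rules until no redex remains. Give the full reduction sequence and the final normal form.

  start: add(add(SSSZ, SZ), mul(SZ, Z))
  [1] add(S(add(SSZ, SZ)), mul(SZ, Z))
  [2] S(add(add(SSZ, SZ), mul(SZ, Z)))
  [3] S(add(S(add(SZ, SZ)), mul(SZ, Z)))
  [4] S(S(add(add(SZ, SZ), mul(SZ, Z))))
  [5] S(S(add(S(add(Z, SZ)), mul(SZ, Z))))
  [6] S(S(S(add(add(Z, SZ), mul(SZ, Z)))))
  [7] S(S(S(add(SZ, mul(SZ, Z)))))
  [8] S(S(S(S(add(Z, mul(SZ, Z))))))
  [9] S(S(S(S(mul(SZ, Z)))))
  [10] S(S(S(S(add(Z, mul(Z, Z))))))
  [11] S(S(S(S(mul(Z, Z)))))
  [12] S^4(Z)

Answer: normal form = S^4(Z)  (in 12 steps)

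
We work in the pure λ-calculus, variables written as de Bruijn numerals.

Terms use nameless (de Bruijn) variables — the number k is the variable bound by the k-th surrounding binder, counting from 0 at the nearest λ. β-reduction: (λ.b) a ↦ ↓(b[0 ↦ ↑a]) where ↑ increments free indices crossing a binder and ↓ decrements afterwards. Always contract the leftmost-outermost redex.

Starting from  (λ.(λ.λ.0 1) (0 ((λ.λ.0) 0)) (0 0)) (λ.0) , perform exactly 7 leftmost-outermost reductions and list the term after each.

Answer: after 7 steps: λ.0

Derivation:
  start: (λ.(λ.λ.0 1) (0 ((λ.λ.0) 0)) (0 0)) (λ.0)
  step 1: (λ.λ.0 1) ((λ.0) ((λ.λ.0) (λ.0))) ((λ.0) (λ.0))
  step 2: (λ.0 ((λ.0) ((λ.λ.0) (λ.0)))) ((λ.0) (λ.0))
  step 3: (λ.0) (λ.0) ((λ.0) ((λ.λ.0) (λ.0)))
  step 4: (λ.0) ((λ.0) ((λ.λ.0) (λ.0)))
  step 5: (λ.0) ((λ.λ.0) (λ.0))
  step 6: (λ.λ.0) (λ.0)
  step 7: λ.0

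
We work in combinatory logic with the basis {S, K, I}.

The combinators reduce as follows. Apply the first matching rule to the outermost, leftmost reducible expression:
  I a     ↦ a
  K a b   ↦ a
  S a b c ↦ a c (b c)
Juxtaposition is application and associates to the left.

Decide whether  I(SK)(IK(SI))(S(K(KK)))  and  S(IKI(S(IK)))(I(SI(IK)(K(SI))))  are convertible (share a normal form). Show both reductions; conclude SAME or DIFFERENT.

Answer: DIFFERENT — A ⇓ S(K(KK)), B ⇓ SI(SI)

Working:
Term A:
  start: I(SK)(IK(SI))(S(K(KK)))
  step 1: SK(IK(SI))(S(K(KK)))
  step 2: K(S(K(KK)))(IK(SI)(S(K(KK))))
  step 3: S(K(KK))

Term B:
  start: S(IKI(S(IK)))(I(SI(IK)(K(SI))))
  step 1: S(KI(S(IK)))(I(SI(IK)(K(SI))))
  step 2: SI(I(SI(IK)(K(SI))))
  step 3: SI(SI(IK)(K(SI)))
  step 4: SI(I(K(SI))(IK(K(SI))))
  step 5: SI(K(SI)(IK(K(SI))))
  step 6: SI(SI)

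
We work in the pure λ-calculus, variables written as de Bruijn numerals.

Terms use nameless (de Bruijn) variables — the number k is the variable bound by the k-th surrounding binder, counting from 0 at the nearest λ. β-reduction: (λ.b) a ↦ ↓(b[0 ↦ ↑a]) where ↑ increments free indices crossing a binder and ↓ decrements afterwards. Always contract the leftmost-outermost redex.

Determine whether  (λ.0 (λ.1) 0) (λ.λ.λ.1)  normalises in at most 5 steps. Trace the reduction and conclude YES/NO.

Answer: YES — reaches normal form λ.λ.λ.λ.1 in 3 ≤ 5 steps

Working:
  start: (λ.0 (λ.1) 0) (λ.λ.λ.1)
  step 1: (λ.λ.λ.1) (λ.λ.λ.λ.1) (λ.λ.λ.1)
  step 2: (λ.λ.1) (λ.λ.λ.1)
  step 3: λ.λ.λ.λ.1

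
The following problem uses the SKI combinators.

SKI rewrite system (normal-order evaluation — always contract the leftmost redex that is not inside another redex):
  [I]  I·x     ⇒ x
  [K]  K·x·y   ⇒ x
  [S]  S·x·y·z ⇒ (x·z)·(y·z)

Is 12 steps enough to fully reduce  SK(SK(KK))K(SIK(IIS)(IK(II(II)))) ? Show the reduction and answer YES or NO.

  start: SK(SK(KK))K(SIK(IIS)(IK(II(II))))
  →1  KK(SK(KK)K)(SIK(IIS)(IK(II(II))))
  →2  K(SIK(IIS)(IK(II(II))))
  →3  K(I(IIS)(K(IIS))(IK(II(II))))
  →4  K(IIS(K(IIS))(IK(II(II))))
  →5  K(IS(K(IIS))(IK(II(II))))
  →6  K(S(K(IIS))(IK(II(II))))
  →7  K(S(K(IS))(IK(II(II))))
  →8  K(S(KS)(IK(II(II))))
  →9  K(S(KS)(K(II(II))))
  →10  K(S(KS)(K(I(II))))
  →11  K(S(KS)(K(II)))
  →12  K(S(KS)(KI))

Answer: YES — reaches normal form K(S(KS)(KI)) in 12 ≤ 12 steps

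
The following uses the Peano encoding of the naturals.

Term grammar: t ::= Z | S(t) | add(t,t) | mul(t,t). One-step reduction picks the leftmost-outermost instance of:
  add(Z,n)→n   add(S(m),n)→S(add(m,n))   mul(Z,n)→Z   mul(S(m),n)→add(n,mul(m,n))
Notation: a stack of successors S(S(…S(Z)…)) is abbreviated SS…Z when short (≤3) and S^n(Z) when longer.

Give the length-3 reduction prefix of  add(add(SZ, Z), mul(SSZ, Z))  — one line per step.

Answer: after 3 steps: S(add(Z, mul(SSZ, Z)))

Derivation:
  start: add(add(SZ, Z), mul(SSZ, Z))
  →1  add(S(add(Z, Z)), mul(SSZ, Z))
  →2  S(add(add(Z, Z), mul(SSZ, Z)))
  →3  S(add(Z, mul(SSZ, Z)))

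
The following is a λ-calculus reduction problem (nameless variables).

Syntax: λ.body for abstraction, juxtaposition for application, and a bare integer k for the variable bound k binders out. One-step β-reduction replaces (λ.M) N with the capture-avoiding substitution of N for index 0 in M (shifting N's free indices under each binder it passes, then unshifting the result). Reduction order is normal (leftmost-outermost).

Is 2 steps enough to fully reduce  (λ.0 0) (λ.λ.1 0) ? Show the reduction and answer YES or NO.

Answer: NO — after 2 steps the term is λ.(λ.λ.1 0) 0, not yet normal

Derivation:
  start: (λ.0 0) (λ.λ.1 0)
  →1  (λ.λ.1 0) (λ.λ.1 0)
  →2  λ.(λ.λ.1 0) 0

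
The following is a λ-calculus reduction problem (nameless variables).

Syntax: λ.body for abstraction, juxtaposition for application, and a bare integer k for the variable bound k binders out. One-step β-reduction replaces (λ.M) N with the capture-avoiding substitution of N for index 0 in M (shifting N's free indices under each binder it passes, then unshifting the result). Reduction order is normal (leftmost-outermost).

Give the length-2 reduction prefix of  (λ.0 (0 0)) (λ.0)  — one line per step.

Answer: after 2 steps: (λ.0) (λ.0)

Working:
  start: (λ.0 (0 0)) (λ.0)
  [1] (λ.0) ((λ.0) (λ.0))
  [2] (λ.0) (λ.0)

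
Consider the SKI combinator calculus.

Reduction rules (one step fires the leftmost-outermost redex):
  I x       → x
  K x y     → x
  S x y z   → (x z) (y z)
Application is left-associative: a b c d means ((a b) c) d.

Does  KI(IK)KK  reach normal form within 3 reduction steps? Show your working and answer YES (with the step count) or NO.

Answer: YES — reaches normal form KK in 2 ≤ 3 steps

Reduction:
  start: KI(IK)KK
  step 1: IKK
  step 2: KK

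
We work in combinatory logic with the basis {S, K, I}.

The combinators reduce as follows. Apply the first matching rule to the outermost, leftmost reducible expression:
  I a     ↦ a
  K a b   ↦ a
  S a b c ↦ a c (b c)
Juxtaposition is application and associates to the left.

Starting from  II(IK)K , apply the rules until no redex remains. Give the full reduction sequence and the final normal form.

Answer: normal form = KK  (in 3 steps)

Reduction:
  start: II(IK)K
  [1] I(IK)K
  [2] IKK
  [3] KK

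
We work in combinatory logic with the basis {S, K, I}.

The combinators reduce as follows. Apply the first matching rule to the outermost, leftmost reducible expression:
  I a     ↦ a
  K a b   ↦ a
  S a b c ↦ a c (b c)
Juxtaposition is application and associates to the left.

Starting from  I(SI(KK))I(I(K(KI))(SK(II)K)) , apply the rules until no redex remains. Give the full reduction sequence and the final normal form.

Answer: normal form = K(KI)  (in 7 steps)

Reduction:
  start: I(SI(KK))I(I(K(KI))(SK(II)K))
  →1  SI(KK)I(I(K(KI))(SK(II)K))
  →2  II(KKI)(I(K(KI))(SK(II)K))
  →3  I(KKI)(I(K(KI))(SK(II)K))
  →4  KKI(I(K(KI))(SK(II)K))
  →5  K(I(K(KI))(SK(II)K))
  →6  K(K(KI)(SK(II)K))
  →7  K(KI)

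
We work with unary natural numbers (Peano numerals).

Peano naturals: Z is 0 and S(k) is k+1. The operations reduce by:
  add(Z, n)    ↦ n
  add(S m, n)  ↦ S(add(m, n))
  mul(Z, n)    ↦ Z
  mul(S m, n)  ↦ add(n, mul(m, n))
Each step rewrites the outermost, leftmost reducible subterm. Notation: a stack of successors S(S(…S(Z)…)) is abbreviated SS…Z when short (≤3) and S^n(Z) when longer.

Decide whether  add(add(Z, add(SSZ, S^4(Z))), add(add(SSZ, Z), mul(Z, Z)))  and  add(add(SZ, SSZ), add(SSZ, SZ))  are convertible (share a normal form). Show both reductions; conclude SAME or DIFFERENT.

Answer: DIFFERENT — A ⇓ S^8(Z), B ⇓ S^6(Z)

Working:
Term A:
  start: add(add(Z, add(SSZ, S^4(Z))), add(add(SSZ, Z), mul(Z, Z)))
  [1] add(add(SSZ, S^4(Z)), add(add(SSZ, Z), mul(Z, Z)))
  [2] add(S(add(SZ, S^4(Z))), add(add(SSZ, Z), mul(Z, Z)))
  [3] S(add(add(SZ, S^4(Z)), add(add(SSZ, Z), mul(Z, Z))))
  [4] S(add(S(add(Z, S^4(Z))), add(add(SSZ, Z), mul(Z, Z))))
  [5] S(S(add(add(Z, S^4(Z)), add(add(SSZ, Z), mul(Z, Z)))))
  [6] S(S(add(S^4(Z), add(add(SSZ, Z), mul(Z, Z)))))
  [7] S(S(S(add(SSSZ, add(add(SSZ, Z), mul(Z, Z))))))
  [8] S(S(S(S(add(SSZ, add(add(SSZ, Z), mul(Z, Z)))))))
  [9] S(S(S(S(S(add(SZ, add(add(SSZ, Z), mul(Z, Z))))))))
  [10] S(S(S(S(S(S(add(Z, add(add(SSZ, Z), mul(Z, Z)))))))))
  [11] S(S(S(S(S(S(add(add(SSZ, Z), mul(Z, Z))))))))
  [12] S(S(S(S(S(S(add(S(add(SZ, Z)), mul(Z, Z))))))))
  [13] S(S(S(S(S(S(S(add(add(SZ, Z), mul(Z, Z)))))))))
  [14] S(S(S(S(S(S(S(add(S(add(Z, Z)), mul(Z, Z)))))))))
  [15] S(S(S(S(S(S(S(S(add(add(Z, Z), mul(Z, Z))))))))))
  [16] S(S(S(S(S(S(S(S(add(Z, mul(Z, Z))))))))))
  [17] S(S(S(S(S(S(S(S(mul(Z, Z)))))))))
  [18] S^8(Z)

Term B:
  start: add(add(SZ, SSZ), add(SSZ, SZ))
  [1] add(S(add(Z, SSZ)), add(SSZ, SZ))
  [2] S(add(add(Z, SSZ), add(SSZ, SZ)))
  [3] S(add(SSZ, add(SSZ, SZ)))
  [4] S(S(add(SZ, add(SSZ, SZ))))
  [5] S(S(S(add(Z, add(SSZ, SZ)))))
  [6] S(S(S(add(SSZ, SZ))))
  [7] S(S(S(S(add(SZ, SZ)))))
  [8] S(S(S(S(S(add(Z, SZ))))))
  [9] S^6(Z)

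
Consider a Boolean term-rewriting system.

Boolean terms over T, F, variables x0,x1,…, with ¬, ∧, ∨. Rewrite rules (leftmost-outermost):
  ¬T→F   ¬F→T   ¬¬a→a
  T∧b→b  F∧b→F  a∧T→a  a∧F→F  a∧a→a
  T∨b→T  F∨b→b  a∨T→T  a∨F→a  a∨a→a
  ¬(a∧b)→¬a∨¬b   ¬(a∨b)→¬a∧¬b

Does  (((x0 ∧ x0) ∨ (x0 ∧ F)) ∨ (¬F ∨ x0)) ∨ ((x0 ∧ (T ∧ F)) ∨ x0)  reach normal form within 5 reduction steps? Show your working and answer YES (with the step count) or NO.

  start: (((x0 ∧ x0) ∨ (x0 ∧ F)) ∨ (¬F ∨ x0)) ∨ ((x0 ∧ (T ∧ F)) ∨ x0)
  →1  ((x0 ∨ (x0 ∧ F)) ∨ (¬F ∨ x0)) ∨ ((x0 ∧ (T ∧ F)) ∨ x0)
  →2  ((x0 ∨ F) ∨ (¬F ∨ x0)) ∨ ((x0 ∧ (T ∧ F)) ∨ x0)
  →3  (x0 ∨ (¬F ∨ x0)) ∨ ((x0 ∧ (T ∧ F)) ∨ x0)
  →4  (x0 ∨ (T ∨ x0)) ∨ ((x0 ∧ (T ∧ F)) ∨ x0)
  →5  (x0 ∨ T) ∨ ((x0 ∧ (T ∧ F)) ∨ x0)

Answer: NO — after 5 steps the term is (x0 ∨ T) ∨ ((x0 ∧ (T ∧ F)) ∨ x0), not yet normal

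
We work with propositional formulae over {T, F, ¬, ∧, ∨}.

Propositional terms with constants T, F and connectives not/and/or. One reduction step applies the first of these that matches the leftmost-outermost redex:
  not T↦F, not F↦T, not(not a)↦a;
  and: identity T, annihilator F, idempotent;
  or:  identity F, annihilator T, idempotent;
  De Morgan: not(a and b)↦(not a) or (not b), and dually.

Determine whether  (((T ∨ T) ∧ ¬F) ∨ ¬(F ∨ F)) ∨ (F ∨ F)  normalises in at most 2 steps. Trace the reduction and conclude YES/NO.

Answer: NO — after 2 steps the term is (¬F ∨ ¬(F ∨ F)) ∨ (F ∨ F), not yet normal

Derivation:
  start: (((T ∨ T) ∧ ¬F) ∨ ¬(F ∨ F)) ∨ (F ∨ F)
  step 1: ((T ∧ ¬F) ∨ ¬(F ∨ F)) ∨ (F ∨ F)
  step 2: (¬F ∨ ¬(F ∨ F)) ∨ (F ∨ F)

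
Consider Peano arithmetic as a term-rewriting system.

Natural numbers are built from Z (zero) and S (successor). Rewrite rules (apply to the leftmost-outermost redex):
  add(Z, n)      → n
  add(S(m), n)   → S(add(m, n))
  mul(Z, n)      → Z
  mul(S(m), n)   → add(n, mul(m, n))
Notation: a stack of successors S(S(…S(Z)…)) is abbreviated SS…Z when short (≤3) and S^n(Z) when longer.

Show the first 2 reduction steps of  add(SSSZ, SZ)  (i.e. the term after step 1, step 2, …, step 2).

Answer: after 2 steps: S(S(add(SZ, SZ)))

Reduction:
  start: add(SSSZ, SZ)
  [1] S(add(SSZ, SZ))
  [2] S(S(add(SZ, SZ)))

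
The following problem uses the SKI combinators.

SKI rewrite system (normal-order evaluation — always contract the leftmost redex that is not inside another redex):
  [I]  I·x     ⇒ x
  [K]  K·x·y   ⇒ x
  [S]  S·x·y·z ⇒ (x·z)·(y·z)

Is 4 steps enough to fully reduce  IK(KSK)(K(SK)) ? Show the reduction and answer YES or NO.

  start: IK(KSK)(K(SK))
  step 1: K(KSK)(K(SK))
  step 2: KSK
  step 3: S

Answer: YES — reaches normal form S in 3 ≤ 4 steps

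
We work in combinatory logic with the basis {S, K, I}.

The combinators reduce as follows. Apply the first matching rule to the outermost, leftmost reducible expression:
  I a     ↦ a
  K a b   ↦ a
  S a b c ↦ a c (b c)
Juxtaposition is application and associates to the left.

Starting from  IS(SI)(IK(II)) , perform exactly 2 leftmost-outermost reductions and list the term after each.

  start: IS(SI)(IK(II))
  step 1: S(SI)(IK(II))
  step 2: S(SI)(K(II))

Answer: after 2 steps: S(SI)(K(II))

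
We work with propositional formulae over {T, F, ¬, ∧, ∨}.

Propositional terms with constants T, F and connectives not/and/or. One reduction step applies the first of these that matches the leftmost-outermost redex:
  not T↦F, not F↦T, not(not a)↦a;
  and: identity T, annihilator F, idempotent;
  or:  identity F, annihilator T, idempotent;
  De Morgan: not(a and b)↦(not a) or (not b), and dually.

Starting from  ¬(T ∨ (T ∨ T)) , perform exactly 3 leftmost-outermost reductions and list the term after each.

Answer: after 3 steps: F

Reduction:
  start: ¬(T ∨ (T ∨ T))
  [1] ¬T ∧ ¬(T ∨ T)
  [2] F ∧ ¬(T ∨ T)
  [3] F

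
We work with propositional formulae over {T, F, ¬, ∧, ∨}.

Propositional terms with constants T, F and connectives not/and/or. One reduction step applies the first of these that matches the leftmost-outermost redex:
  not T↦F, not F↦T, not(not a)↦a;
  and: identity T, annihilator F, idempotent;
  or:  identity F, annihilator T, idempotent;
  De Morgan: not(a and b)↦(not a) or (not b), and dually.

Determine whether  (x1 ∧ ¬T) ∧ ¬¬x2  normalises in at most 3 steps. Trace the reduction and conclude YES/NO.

Answer: YES — reaches normal form F in 3 ≤ 3 steps

Reduction:
  start: (x1 ∧ ¬T) ∧ ¬¬x2
  step 1: (x1 ∧ F) ∧ ¬¬x2
  step 2: F ∧ ¬¬x2
  step 3: F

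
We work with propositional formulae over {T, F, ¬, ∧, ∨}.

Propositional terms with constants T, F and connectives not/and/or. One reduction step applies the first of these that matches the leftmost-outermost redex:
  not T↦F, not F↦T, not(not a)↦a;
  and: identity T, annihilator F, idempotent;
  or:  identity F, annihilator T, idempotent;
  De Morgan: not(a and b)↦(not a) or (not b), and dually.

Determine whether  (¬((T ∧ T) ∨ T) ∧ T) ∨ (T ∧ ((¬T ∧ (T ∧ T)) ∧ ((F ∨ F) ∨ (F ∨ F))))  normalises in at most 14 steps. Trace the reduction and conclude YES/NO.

Answer: YES — reaches normal form F in 11 ≤ 14 steps

Reduction:
  start: (¬((T ∧ T) ∨ T) ∧ T) ∨ (T ∧ ((¬T ∧ (T ∧ T)) ∧ ((F ∨ F) ∨ (F ∨ F))))
  [1] ¬((T ∧ T) ∨ T) ∨ (T ∧ ((¬T ∧ (T ∧ T)) ∧ ((F ∨ F) ∨ (F ∨ F))))
  [2] (¬(T ∧ T) ∧ ¬T) ∨ (T ∧ ((¬T ∧ (T ∧ T)) ∧ ((F ∨ F) ∨ (F ∨ F))))
  [3] ((¬T ∨ ¬T) ∧ ¬T) ∨ (T ∧ ((¬T ∧ (T ∧ T)) ∧ ((F ∨ F) ∨ (F ∨ F))))
  [4] (¬T ∧ ¬T) ∨ (T ∧ ((¬T ∧ (T ∧ T)) ∧ ((F ∨ F) ∨ (F ∨ F))))
  [5] ¬T ∨ (T ∧ ((¬T ∧ (T ∧ T)) ∧ ((F ∨ F) ∨ (F ∨ F))))
  [6] F ∨ (T ∧ ((¬T ∧ (T ∧ T)) ∧ ((F ∨ F) ∨ (F ∨ F))))
  [7] T ∧ ((¬T ∧ (T ∧ T)) ∧ ((F ∨ F) ∨ (F ∨ F)))
  [8] (¬T ∧ (T ∧ T)) ∧ ((F ∨ F) ∨ (F ∨ F))
  [9] (F ∧ (T ∧ T)) ∧ ((F ∨ F) ∨ (F ∨ F))
  [10] F ∧ ((F ∨ F) ∨ (F ∨ F))
  [11] F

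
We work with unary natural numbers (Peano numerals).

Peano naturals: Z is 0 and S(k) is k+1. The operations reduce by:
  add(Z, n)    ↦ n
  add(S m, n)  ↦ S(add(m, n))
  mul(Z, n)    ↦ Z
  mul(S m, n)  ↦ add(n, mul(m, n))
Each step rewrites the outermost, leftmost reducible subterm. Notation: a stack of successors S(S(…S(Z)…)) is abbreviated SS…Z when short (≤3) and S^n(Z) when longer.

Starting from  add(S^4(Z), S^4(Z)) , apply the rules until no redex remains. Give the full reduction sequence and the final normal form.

Answer: normal form = S^8(Z)  (in 5 steps)

Reduction:
  start: add(S^4(Z), S^4(Z))
  [1] S(add(SSSZ, S^4(Z)))
  [2] S(S(add(SSZ, S^4(Z))))
  [3] S(S(S(add(SZ, S^4(Z)))))
  [4] S(S(S(S(add(Z, S^4(Z))))))
  [5] S^8(Z)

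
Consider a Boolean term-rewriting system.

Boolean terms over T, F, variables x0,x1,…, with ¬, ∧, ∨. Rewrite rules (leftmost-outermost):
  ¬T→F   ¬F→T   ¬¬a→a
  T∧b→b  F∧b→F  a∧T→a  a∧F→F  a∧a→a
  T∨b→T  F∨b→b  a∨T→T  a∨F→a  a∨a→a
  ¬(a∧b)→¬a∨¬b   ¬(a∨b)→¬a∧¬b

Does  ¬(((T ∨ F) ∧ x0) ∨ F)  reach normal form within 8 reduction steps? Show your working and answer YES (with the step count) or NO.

Answer: YES — reaches normal form ¬x0 in 8 ≤ 8 steps

Working:
  start: ¬(((T ∨ F) ∧ x0) ∨ F)
  step 1: ¬((T ∨ F) ∧ x0) ∧ ¬F
  step 2: (¬(T ∨ F) ∨ ¬x0) ∧ ¬F
  step 3: ((¬T ∧ ¬F) ∨ ¬x0) ∧ ¬F
  step 4: ((F ∧ ¬F) ∨ ¬x0) ∧ ¬F
  step 5: (F ∨ ¬x0) ∧ ¬F
  step 6: ¬x0 ∧ ¬F
  step 7: ¬x0 ∧ T
  step 8: ¬x0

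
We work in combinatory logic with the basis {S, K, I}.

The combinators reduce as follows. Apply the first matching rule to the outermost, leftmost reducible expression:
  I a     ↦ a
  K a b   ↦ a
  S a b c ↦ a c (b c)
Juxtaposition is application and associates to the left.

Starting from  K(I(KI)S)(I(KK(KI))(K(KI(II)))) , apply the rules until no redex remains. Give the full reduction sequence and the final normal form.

Answer: normal form = I  (in 3 steps)

Derivation:
  start: K(I(KI)S)(I(KK(KI))(K(KI(II))))
  step 1: I(KI)S
  step 2: KIS
  step 3: I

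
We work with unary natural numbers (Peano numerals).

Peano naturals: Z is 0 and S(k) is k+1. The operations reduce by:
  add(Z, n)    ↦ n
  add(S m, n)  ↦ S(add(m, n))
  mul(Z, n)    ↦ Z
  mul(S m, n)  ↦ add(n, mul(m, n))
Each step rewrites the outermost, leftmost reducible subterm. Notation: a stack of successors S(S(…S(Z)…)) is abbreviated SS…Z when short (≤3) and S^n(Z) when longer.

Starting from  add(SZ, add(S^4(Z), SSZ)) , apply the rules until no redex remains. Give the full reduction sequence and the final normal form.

Answer: normal form = S^7(Z)  (in 7 steps)

Derivation:
  start: add(SZ, add(S^4(Z), SSZ))
  →1  S(add(Z, add(S^4(Z), SSZ)))
  →2  S(add(S^4(Z), SSZ))
  →3  S(S(add(SSSZ, SSZ)))
  →4  S(S(S(add(SSZ, SSZ))))
  →5  S(S(S(S(add(SZ, SSZ)))))
  →6  S(S(S(S(S(add(Z, SSZ))))))
  →7  S^7(Z)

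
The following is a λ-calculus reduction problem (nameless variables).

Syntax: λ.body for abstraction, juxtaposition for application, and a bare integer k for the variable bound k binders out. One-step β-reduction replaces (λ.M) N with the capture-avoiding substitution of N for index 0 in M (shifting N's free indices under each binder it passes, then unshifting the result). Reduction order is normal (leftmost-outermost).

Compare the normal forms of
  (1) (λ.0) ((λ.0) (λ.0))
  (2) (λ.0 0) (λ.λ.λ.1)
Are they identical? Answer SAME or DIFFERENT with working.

Answer: DIFFERENT — A ⇓ λ.0, B ⇓ λ.λ.1

Working:
Term A:
  start: (λ.0) ((λ.0) (λ.0))
  →1  (λ.0) (λ.0)
  →2  λ.0

Term B:
  start: (λ.0 0) (λ.λ.λ.1)
  →1  (λ.λ.λ.1) (λ.λ.λ.1)
  →2  λ.λ.1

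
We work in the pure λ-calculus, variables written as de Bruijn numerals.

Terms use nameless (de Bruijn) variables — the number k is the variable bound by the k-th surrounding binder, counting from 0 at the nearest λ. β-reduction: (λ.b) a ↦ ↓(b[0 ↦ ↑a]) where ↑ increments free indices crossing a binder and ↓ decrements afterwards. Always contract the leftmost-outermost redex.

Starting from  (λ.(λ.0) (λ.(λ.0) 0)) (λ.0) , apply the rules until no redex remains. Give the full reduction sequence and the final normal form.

Answer: normal form = λ.0  (in 3 steps)

Working:
  start: (λ.(λ.0) (λ.(λ.0) 0)) (λ.0)
  [1] (λ.0) (λ.(λ.0) 0)
  [2] λ.(λ.0) 0
  [3] λ.0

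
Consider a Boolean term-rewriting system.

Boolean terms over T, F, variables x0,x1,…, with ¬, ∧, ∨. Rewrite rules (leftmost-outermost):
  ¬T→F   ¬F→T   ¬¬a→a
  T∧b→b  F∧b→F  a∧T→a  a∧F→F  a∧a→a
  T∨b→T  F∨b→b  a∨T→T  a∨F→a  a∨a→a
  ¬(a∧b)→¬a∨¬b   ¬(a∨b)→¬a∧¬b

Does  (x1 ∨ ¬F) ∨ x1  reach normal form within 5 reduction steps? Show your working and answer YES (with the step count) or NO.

  start: (x1 ∨ ¬F) ∨ x1
  [1] (x1 ∨ T) ∨ x1
  [2] T ∨ x1
  [3] T

Answer: YES — reaches normal form T in 3 ≤ 5 steps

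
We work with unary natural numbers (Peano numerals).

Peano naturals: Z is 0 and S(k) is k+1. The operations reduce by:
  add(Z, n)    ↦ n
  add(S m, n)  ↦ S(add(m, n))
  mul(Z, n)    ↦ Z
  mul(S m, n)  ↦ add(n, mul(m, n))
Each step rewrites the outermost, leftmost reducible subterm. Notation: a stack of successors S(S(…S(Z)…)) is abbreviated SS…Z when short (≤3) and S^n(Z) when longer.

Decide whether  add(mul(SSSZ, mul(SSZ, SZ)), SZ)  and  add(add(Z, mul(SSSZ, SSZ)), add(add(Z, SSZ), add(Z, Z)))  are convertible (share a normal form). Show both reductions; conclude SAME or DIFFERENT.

Term A:
  start: add(mul(SSSZ, mul(SSZ, SZ)), SZ)
  →1  add(add(mul(SSZ, SZ), mul(SSZ, mul(SSZ, SZ))), SZ)
  →2  add(add(add(SZ, mul(SZ, SZ)), mul(SSZ, mul(SSZ, SZ))), SZ)
  →3  add(add(S(add(Z, mul(SZ, SZ))), mul(SSZ, mul(SSZ, SZ))), SZ)
  →4  add(S(add(add(Z, mul(SZ, SZ)), mul(SSZ, mul(SSZ, SZ)))), SZ)
  →5  S(add(add(add(Z, mul(SZ, SZ)), mul(SSZ, mul(SSZ, SZ))), SZ))
  →6  S(add(add(mul(SZ, SZ), mul(SSZ, mul(SSZ, SZ))), SZ))
  →7  S(add(add(add(SZ, mul(Z, SZ)), mul(SSZ, mul(SSZ, SZ))), SZ))
  →8  S(add(add(S(add(Z, mul(Z, SZ))), mul(SSZ, mul(SSZ, SZ))), SZ))
  →9  S(add(S(add(add(Z, mul(Z, SZ)), mul(SSZ, mul(SSZ, SZ)))), SZ))
  →10  S(S(add(add(add(Z, mul(Z, SZ)), mul(SSZ, mul(SSZ, SZ))), SZ)))
  →11  S(S(add(add(mul(Z, SZ), mul(SSZ, mul(SSZ, SZ))), SZ)))
  →12  S(S(add(add(Z, mul(SSZ, mul(SSZ, SZ))), SZ)))
  →13  S(S(add(mul(SSZ, mul(SSZ, SZ)), SZ)))
  →14  S(S(add(add(mul(SSZ, SZ), mul(SZ, mul(SSZ, SZ))), SZ)))
  →15  S(S(add(add(add(SZ, mul(SZ, SZ)), mul(SZ, mul(SSZ, SZ))), SZ)))
  →16  S(S(add(add(S(add(Z, mul(SZ, SZ))), mul(SZ, mul(SSZ, SZ))), SZ)))
  →17  S(S(add(S(add(add(Z, mul(SZ, SZ)), mul(SZ, mul(SSZ, SZ)))), SZ)))
  →18  S(S(S(add(add(add(Z, mul(SZ, SZ)), mul(SZ, mul(SSZ, SZ))), SZ))))
  →19  S(S(S(add(add(mul(SZ, SZ), mul(SZ, mul(SSZ, SZ))), SZ))))
  →20  S(S(S(add(add(add(SZ, mul(Z, SZ)), mul(SZ, mul(SSZ, SZ))), SZ))))
  →21  S(S(S(add(add(S(add(Z, mul(Z, SZ))), mul(SZ, mul(SSZ, SZ))), SZ))))
  →22  S(S(S(add(S(add(add(Z, mul(Z, SZ)), mul(SZ, mul(SSZ, SZ)))), SZ))))
  →23  S(S(S(S(add(add(add(Z, mul(Z, SZ)), mul(SZ, mul(SSZ, SZ))), SZ)))))
  →24  S(S(S(S(add(add(mul(Z, SZ), mul(SZ, mul(SSZ, SZ))), SZ)))))
  →25  S(S(S(S(add(add(Z, mul(SZ, mul(SSZ, SZ))), SZ)))))
  →26  S(S(S(S(add(mul(SZ, mul(SSZ, SZ)), SZ)))))
  →27  S(S(S(S(add(add(mul(SSZ, SZ), mul(Z, mul(SSZ, SZ))), SZ)))))
  →28  S(S(S(S(add(add(add(SZ, mul(SZ, SZ)), mul(Z, mul(SSZ, SZ))), SZ)))))
  →29  S(S(S(S(add(add(S(add(Z, mul(SZ, SZ))), mul(Z, mul(SSZ, SZ))), SZ)))))
  →30  S(S(S(S(add(S(add(add(Z, mul(SZ, SZ)), mul(Z, mul(SSZ, SZ)))), SZ)))))
  →31  S(S(S(S(S(add(add(add(Z, mul(SZ, SZ)), mul(Z, mul(SSZ, SZ))), SZ))))))
  →32  S(S(S(S(S(add(add(mul(SZ, SZ), mul(Z, mul(SSZ, SZ))), SZ))))))
  →33  S(S(S(S(S(add(add(add(SZ, mul(Z, SZ)), mul(Z, mul(SSZ, SZ))), SZ))))))
  →34  S(S(S(S(S(add(add(S(add(Z, mul(Z, SZ))), mul(Z, mul(SSZ, SZ))), SZ))))))
  →35  S(S(S(S(S(add(S(add(add(Z, mul(Z, SZ)), mul(Z, mul(SSZ, SZ)))), SZ))))))
  →36  S(S(S(S(S(S(add(add(add(Z, mul(Z, SZ)), mul(Z, mul(SSZ, SZ))), SZ)))))))
  →37  S(S(S(S(S(S(add(add(mul(Z, SZ), mul(Z, mul(SSZ, SZ))), SZ)))))))
  →38  S(S(S(S(S(S(add(add(Z, mul(Z, mul(SSZ, SZ))), SZ)))))))
  →39  S(S(S(S(S(S(add(mul(Z, mul(SSZ, SZ)), SZ)))))))
  →40  S(S(S(S(S(S(add(Z, SZ)))))))
  →41  S^7(Z)

Term B:
  start: add(add(Z, mul(SSSZ, SSZ)), add(add(Z, SSZ), add(Z, Z)))
  →1  add(mul(SSSZ, SSZ), add(add(Z, SSZ), add(Z, Z)))
  →2  add(add(SSZ, mul(SSZ, SSZ)), add(add(Z, SSZ), add(Z, Z)))
  →3  add(S(add(SZ, mul(SSZ, SSZ))), add(add(Z, SSZ), add(Z, Z)))
  →4  S(add(add(SZ, mul(SSZ, SSZ)), add(add(Z, SSZ), add(Z, Z))))
  →5  S(add(S(add(Z, mul(SSZ, SSZ))), add(add(Z, SSZ), add(Z, Z))))
  →6  S(S(add(add(Z, mul(SSZ, SSZ)), add(add(Z, SSZ), add(Z, Z)))))
  →7  S(S(add(mul(SSZ, SSZ), add(add(Z, SSZ), add(Z, Z)))))
  →8  S(S(add(add(SSZ, mul(SZ, SSZ)), add(add(Z, SSZ), add(Z, Z)))))
  →9  S(S(add(S(add(SZ, mul(SZ, SSZ))), add(add(Z, SSZ), add(Z, Z)))))
  →10  S(S(S(add(add(SZ, mul(SZ, SSZ)), add(add(Z, SSZ), add(Z, Z))))))
  →11  S(S(S(add(S(add(Z, mul(SZ, SSZ))), add(add(Z, SSZ), add(Z, Z))))))
  →12  S(S(S(S(add(add(Z, mul(SZ, SSZ)), add(add(Z, SSZ), add(Z, Z)))))))
  →13  S(S(S(S(add(mul(SZ, SSZ), add(add(Z, SSZ), add(Z, Z)))))))
  →14  S(S(S(S(add(add(SSZ, mul(Z, SSZ)), add(add(Z, SSZ), add(Z, Z)))))))
  →15  S(S(S(S(add(S(add(SZ, mul(Z, SSZ))), add(add(Z, SSZ), add(Z, Z)))))))
  →16  S(S(S(S(S(add(add(SZ, mul(Z, SSZ)), add(add(Z, SSZ), add(Z, Z))))))))
  →17  S(S(S(S(S(add(S(add(Z, mul(Z, SSZ))), add(add(Z, SSZ), add(Z, Z))))))))
  →18  S(S(S(S(S(S(add(add(Z, mul(Z, SSZ)), add(add(Z, SSZ), add(Z, Z)))))))))
  →19  S(S(S(S(S(S(add(mul(Z, SSZ), add(add(Z, SSZ), add(Z, Z)))))))))
  →20  S(S(S(S(S(S(add(Z, add(add(Z, SSZ), add(Z, Z)))))))))
  →21  S(S(S(S(S(S(add(add(Z, SSZ), add(Z, Z))))))))
  →22  S(S(S(S(S(S(add(SSZ, add(Z, Z))))))))
  →23  S(S(S(S(S(S(S(add(SZ, add(Z, Z)))))))))
  →24  S(S(S(S(S(S(S(S(add(Z, add(Z, Z))))))))))
  →25  S(S(S(S(S(S(S(S(add(Z, Z)))))))))
  →26  S^8(Z)

Answer: DIFFERENT — A ⇓ S^7(Z), B ⇓ S^8(Z)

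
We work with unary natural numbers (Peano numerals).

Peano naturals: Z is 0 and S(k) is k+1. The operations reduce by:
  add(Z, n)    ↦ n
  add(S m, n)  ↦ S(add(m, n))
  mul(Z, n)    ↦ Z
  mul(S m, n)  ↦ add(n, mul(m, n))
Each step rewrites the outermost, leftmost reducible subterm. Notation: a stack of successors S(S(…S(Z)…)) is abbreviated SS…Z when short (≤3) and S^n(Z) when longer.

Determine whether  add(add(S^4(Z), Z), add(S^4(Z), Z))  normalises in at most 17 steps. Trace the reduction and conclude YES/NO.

Answer: YES — reaches normal form S^8(Z) in 15 ≤ 17 steps

Working:
  start: add(add(S^4(Z), Z), add(S^4(Z), Z))
  [1] add(S(add(SSSZ, Z)), add(S^4(Z), Z))
  [2] S(add(add(SSSZ, Z), add(S^4(Z), Z)))
  [3] S(add(S(add(SSZ, Z)), add(S^4(Z), Z)))
  [4] S(S(add(add(SSZ, Z), add(S^4(Z), Z))))
  [5] S(S(add(S(add(SZ, Z)), add(S^4(Z), Z))))
  [6] S(S(S(add(add(SZ, Z), add(S^4(Z), Z)))))
  [7] S(S(S(add(S(add(Z, Z)), add(S^4(Z), Z)))))
  [8] S(S(S(S(add(add(Z, Z), add(S^4(Z), Z))))))
  [9] S(S(S(S(add(Z, add(S^4(Z), Z))))))
  [10] S(S(S(S(add(S^4(Z), Z)))))
  [11] S(S(S(S(S(add(SSSZ, Z))))))
  [12] S(S(S(S(S(S(add(SSZ, Z)))))))
  [13] S(S(S(S(S(S(S(add(SZ, Z))))))))
  [14] S(S(S(S(S(S(S(S(add(Z, Z)))))))))
  [15] S^8(Z)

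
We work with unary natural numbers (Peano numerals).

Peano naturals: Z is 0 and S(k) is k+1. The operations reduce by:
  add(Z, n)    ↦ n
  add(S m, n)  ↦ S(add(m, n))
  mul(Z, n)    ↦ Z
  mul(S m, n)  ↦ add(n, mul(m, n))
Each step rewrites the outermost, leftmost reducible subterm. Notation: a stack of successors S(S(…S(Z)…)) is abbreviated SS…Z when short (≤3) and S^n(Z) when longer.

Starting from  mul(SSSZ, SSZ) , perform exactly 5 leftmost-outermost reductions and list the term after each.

  start: mul(SSSZ, SSZ)
  →1  add(SSZ, mul(SSZ, SSZ))
  →2  S(add(SZ, mul(SSZ, SSZ)))
  →3  S(S(add(Z, mul(SSZ, SSZ))))
  →4  S(S(mul(SSZ, SSZ)))
  →5  S(S(add(SSZ, mul(SZ, SSZ))))

Answer: after 5 steps: S(S(add(SSZ, mul(SZ, SSZ))))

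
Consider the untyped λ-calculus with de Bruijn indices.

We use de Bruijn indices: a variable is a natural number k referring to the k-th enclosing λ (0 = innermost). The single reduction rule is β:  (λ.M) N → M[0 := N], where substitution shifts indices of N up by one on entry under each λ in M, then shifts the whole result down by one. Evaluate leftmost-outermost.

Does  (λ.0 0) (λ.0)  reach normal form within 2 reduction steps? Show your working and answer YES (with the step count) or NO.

Answer: YES — reaches normal form λ.0 in 2 ≤ 2 steps

Reduction:
  start: (λ.0 0) (λ.0)
  step 1: (λ.0) (λ.0)
  step 2: λ.0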